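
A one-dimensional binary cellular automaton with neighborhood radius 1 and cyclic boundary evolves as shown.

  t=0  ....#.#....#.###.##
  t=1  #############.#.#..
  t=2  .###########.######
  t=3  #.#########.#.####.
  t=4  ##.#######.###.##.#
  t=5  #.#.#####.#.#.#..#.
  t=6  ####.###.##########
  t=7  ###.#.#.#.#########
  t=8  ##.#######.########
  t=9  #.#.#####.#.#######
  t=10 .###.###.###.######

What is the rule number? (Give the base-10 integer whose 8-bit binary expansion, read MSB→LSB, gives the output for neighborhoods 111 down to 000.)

  nb ###: next=#  (t=0,i=14, bit7=1)
  nb ##.: next=.  (t=0,i=15, bit6=0)
  nb #.#: next=#  (t=0,i=5, bit5=1)
  nb #..: next=#  (t=0,i=0, bit4=1)
  nb .##: next=.  (t=0,i=13, bit3=0)
  nb .#.: next=#  (t=0,i=4, bit2=1)
  nb ..#: next=#  (t=0,i=3, bit1=1)
  nb ...: next=#  (t=0,i=1, bit0=1)
  bits 10110111 = 183

183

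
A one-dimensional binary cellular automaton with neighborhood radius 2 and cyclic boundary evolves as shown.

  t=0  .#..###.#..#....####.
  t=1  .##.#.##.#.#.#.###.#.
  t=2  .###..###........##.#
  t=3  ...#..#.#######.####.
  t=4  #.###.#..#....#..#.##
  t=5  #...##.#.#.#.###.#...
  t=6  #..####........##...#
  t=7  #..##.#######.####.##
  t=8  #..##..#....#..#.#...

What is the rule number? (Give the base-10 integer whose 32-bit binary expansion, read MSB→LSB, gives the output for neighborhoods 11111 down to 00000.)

  #####|.  b31=0 t=3,i=10
  ####.|.  b30=0 t=0,i=18
  ###.#|#  b29=1 t=0,i=6
  ###..|#  b28=1 t=0,i=19
  ##.##|.  b27=0 t=3,i=15
  ##.#.|#  b26=1 t=0,i=7
  ##..#|.  b25=0 t=0,i=20
  ##...|#  b24=1 t=2,i=9
  #.###|.  b23=0 t=1,i=15
  #.##.|#  b22=1 t=1,i=6
  #.#.#|.  b21=0 t=1,i=4
  #.#..|.  b20=0 t=0,i=8
  #..##|.  b19=0 t=0,i=3
  #..#.|.  b18=0 t=0,i=0
  #...#|.  b17=0 t=5,i=2
  #....|#  b16=1 t=0,i=13
  .####|#  b15=1 t=0,i=17
  .###.|.  b14=0 t=0,i=5
  .##.#|#  b13=1 t=1,i=2
  .##..|#  b12=1 t=6,i=0
  .#.##|.  b11=0 t=1,i=5
  .#.#.|.  b10=0 t=1,i=10
  .#..#|#  b9=1 t=0,i=2
  .#...|.  b8=0 t=0,i=12
  ..###|#  b7=1 t=0,i=4
  ..##.|#  b6=1 t=1,i=1
  ..#.#|#  b5=1 t=3,i=6
  ..#..|#  b4=1 t=0,i=1
  ...##|#  b3=1 t=0,i=15
  ...#.|#  b2=1 t=3,i=2
  ....#|.  b1=0 t=0,i=14
  .....|#  b0=1 t=2,i=11
  bits 00110101010000011011001011111101 = 893498109

893498109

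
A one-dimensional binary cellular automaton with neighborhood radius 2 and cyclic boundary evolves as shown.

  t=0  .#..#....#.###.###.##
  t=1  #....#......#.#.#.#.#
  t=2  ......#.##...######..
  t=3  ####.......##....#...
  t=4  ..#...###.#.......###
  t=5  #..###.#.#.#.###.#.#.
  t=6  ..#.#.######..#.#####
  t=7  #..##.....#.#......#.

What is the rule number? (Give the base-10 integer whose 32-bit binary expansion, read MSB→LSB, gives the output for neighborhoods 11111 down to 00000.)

  [31] ##### => .  t=2,i=15
  [30] ####. => #  t=2,i=17
  [29] ###.# => .  t=0,i=13
  [28] ###.. => .  t=2,i=18
  [27] ##.## => #  t=0,i=14
  [26] ##.#. => #  t=0,i=0
  [25] ##..# => #  t=4,i=0
  [24] ##... => .  t=1,i=1
  [23] #.### => .  t=0,i=11
  [22] #.##. => .  t=0,i=19
  [21] #.#.# => #  t=1,i=14
  [20] #.#.. => .  t=0,i=1
  [19] #..## => #  t=5,i=2
  [18] #..#. => .  t=0,i=3
  [17] #...# => #  t=2,i=11
  [16] #.... => .  t=0,i=6
  [15] .#### => .  t=2,i=14
  [14] .###. => #  t=0,i=12
  [13] .##.# => #  t=0,i=20
  [12] .##.. => .  t=1,i=0
  [11] .#.## => .  t=0,i=10
  [10] .#.#. => #  t=1,i=13
  [9] .#..# => .  t=0,i=2
  [8] .#... => #  t=0,i=5
  [7] ..### => .  t=2,i=13
  [6] ..##. => .  t=3,i=11
  [5] ..#.# => .  t=0,i=9
  [4] ..#.. => .  t=0,i=4
  [3] ...## => #  t=2,i=12
  [2] ...#. => .  t=0,i=8
  [1] ....# => .  t=0,i=7
  [0] ..... => #  t=1,i=8
  bits 01001110001010100110010100001001 = 1311401225

1311401225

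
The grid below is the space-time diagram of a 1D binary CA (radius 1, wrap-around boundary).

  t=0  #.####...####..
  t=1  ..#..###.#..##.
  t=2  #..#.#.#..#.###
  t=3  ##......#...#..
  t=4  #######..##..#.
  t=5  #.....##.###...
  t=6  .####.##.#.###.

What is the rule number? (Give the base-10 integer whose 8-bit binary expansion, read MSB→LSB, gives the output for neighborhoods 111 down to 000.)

  [7] ### => .  t=0,i=3
  [6] ##. => #  t=0,i=5
  [5] #.# => .  t=0,i=1
  [4] #.. => #  t=0,i=6
  [3] .## => #  t=0,i=2
  [2] .#. => .  t=0,i=0
  [1] ..# => .  t=0,i=8
  [0] ... => #  t=0,i=7
  bits 01011001 = 89

89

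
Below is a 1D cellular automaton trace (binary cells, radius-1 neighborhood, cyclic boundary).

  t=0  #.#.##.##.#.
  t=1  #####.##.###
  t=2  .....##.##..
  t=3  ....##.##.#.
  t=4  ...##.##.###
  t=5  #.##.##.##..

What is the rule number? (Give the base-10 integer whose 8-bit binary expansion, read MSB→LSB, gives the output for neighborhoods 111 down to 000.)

62

  ### -> .   bit 7 = 0  t=1,i=0
  ##. -> .   bit 6 = 0  t=0,i=5
  #.# -> #   bit 5 = 1  t=0,i=1
  #.. -> #   bit 4 = 1  t=2,i=10
  .## -> #   bit 3 = 1  t=0,i=4
  .#. -> #   bit 2 = 1  t=0,i=0
  ..# -> #   bit 1 = 1  t=2,i=4
  ... -> .   bit 0 = 0  t=2,i=0
  bits 00111110 = 62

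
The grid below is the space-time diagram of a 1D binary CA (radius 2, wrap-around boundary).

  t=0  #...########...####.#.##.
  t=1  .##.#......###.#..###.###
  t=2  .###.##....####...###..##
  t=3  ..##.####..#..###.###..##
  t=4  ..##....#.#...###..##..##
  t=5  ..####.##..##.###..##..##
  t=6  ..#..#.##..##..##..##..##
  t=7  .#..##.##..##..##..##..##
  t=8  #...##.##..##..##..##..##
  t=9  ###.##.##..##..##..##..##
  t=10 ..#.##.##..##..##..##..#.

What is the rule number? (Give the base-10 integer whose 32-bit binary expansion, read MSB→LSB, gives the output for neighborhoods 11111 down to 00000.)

  #####|.  b31=0 t=0,i=6
  ####.|.  b30=0 t=0,i=10
  ###.#|#  b29=1 t=0,i=18
  ###..|#  b28=1 t=0,i=11
  ##.##|.  b27=0 t=1,i=0
  ##.#.|#  b26=1 t=0,i=19
  ##..#|.  b25=0 t=2,i=21
  ##...|#  b24=1 t=0,i=12
  #.###|.  b23=0 t=1,i=22
  #.##.|#  b22=1 t=0,i=22
  #.#.#|#  b21=1 t=0,i=20
  #.#..|.  b20=0 t=0,i=0
  #..##|.  b19=0 t=1,i=17
  #..#.|#  b18=1 t=3,i=10
  #...#|#  b17=1 t=0,i=2
  #....|#  b16=1 t=1,i=6
  .####|.  b15=0 t=0,i=5
  .###.|#  b14=1 t=1,i=12
  .##.#|#  b13=1 t=0,i=23
  .##..|#  b12=1 t=2,i=6
  .#.##|.  b11=0 t=0,i=21
  .#.#.|.  b10=0 t=4,i=9
  .#..#|.  b9=0 t=1,i=16
  .#...|#  b8=1 t=0,i=1
  ..###|#  b7=1 t=0,i=4
  ..##.|#  b6=1 t=2,i=23
  ..#.#|#  b5=1 t=4,i=8
  ..#..|.  b4=0 t=3,i=11
  ...##|.  b3=0 t=0,i=3
  ...#.|#  b2=1 t=4,i=7
  ....#|.  b1=0 t=1,i=9
  .....|.  b0=0 t=1,i=7
  bits 00110101011001110111000111100100 = 895971812

895971812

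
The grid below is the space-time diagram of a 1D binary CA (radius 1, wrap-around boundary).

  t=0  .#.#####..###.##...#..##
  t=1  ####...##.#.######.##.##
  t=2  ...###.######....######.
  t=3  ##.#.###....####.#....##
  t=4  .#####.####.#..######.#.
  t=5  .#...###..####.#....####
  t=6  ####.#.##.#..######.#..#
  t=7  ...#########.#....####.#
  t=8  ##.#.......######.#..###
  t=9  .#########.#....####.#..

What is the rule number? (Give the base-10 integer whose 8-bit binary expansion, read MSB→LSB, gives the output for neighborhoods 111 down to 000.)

125

  [7] ### => .  t=0,i=4
  [6] ##. => #  t=0,i=7
  [5] #.# => #  t=0,i=0
  [4] #.. => #  t=0,i=8
  [3] .## => #  t=0,i=3
  [2] .#. => #  t=0,i=1
  [1] ..# => .  t=0,i=9
  [0] ... => #  t=0,i=17
  bits 01111101 = 125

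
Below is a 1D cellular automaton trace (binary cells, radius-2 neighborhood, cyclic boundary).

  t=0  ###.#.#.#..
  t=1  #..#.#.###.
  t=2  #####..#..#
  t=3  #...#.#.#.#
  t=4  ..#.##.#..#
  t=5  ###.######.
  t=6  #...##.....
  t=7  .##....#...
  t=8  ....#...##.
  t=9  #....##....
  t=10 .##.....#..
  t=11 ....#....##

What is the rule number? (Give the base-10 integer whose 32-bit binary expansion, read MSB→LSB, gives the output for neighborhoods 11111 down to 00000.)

349677472

  #####|.  b31=0 t=2,i=1
  ####.|.  b30=0 t=2,i=3
  ###.#|.  b29=0 t=0,i=2
  ###..|#  b28=1 t=2,i=4
  ##.##|.  b27=0 t=5,i=3
  ##.#.|#  b26=1 t=0,i=3
  ##..#|.  b25=0 t=2,i=5
  ##...|.  b24=0 t=3,i=1
  #.###|#  b23=1 t=1,i=7
  #.##.|#  b22=1 t=3,i=10
  #.#.#|.  b21=0 t=0,i=4
  #.#..|#  b20=1 t=0,i=8
  #..##|.  b19=0 t=0,i=10
  #..#.|#  b18=1 t=1,i=2
  #...#|#  b17=1 t=3,i=2
  #....|#  b16=1 t=6,i=7
  .####|#  b15=1 t=2,i=0
  .###.|.  b14=0 t=0,i=1
  .##.#|#  b13=1 t=4,i=5
  .##..|.  b12=0 t=3,i=0
  .#.##|.  b11=0 t=1,i=6
  .#.#.|#  b10=1 t=0,i=5
  .#..#|#  b9=1 t=0,i=9
  .#...|#  b8=1 t=6,i=1
  ..###|#  b7=1 t=0,i=0
  ..##.|.  b6=0 t=6,i=4
  ..#.#|#  b5=1 t=1,i=3
  ..#..|.  b4=0 t=2,i=7
  ...##|.  b3=0 t=6,i=3
  ...#.|.  b2=0 t=3,i=3
  ....#|.  b1=0 t=6,i=9
  .....|.  b0=0 t=6,i=8
  bits 00010100110101111010011110100000 = 349677472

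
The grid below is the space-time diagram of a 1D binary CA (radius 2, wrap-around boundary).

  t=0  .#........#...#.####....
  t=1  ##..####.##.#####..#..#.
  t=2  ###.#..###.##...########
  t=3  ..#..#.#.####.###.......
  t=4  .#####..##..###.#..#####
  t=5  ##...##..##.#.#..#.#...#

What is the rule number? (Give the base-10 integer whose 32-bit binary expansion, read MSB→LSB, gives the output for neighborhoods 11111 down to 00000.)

986061501

  [31] ##### => .  t=1,i=14
  [30] ####. => .  t=0,i=18
  [29] ###.# => #  t=1,i=7
  [28] ###.. => #  t=0,i=19
  [27] ##.## => #  t=1,i=8
  [26] ##.#. => .  t=2,i=3
  [25] ##..# => #  t=1,i=2
  [24] ##... => .  t=0,i=20
  [23] #.### => #  t=0,i=16
  [22] #.##. => #  t=1,i=0
  [21] #.#.# => .  t=3,i=7
  [20] #.#.. => .  t=2,i=4
  [19] #..## => .  t=1,i=3
  [18] #..#. => #  t=1,i=18
  [17] #...# => #  t=0,i=12
  [16] #.... => .  t=0,i=3
  [15] .#### => .  t=0,i=17
  [14] .###. => .  t=2,i=8
  [13] .##.# => .  t=1,i=10
  [12] .##.. => #  t=1,i=1
  [11] .#.## => #  t=0,i=15
  [10] .#.#. => .  t=3,i=6
  [9] .#..# => #  t=1,i=20
  [8] .#... => .  t=0,i=2
  [7] ..### => #  t=1,i=4
  [6] ..##. => .  t=4,i=8
  [5] ..#.# => #  t=0,i=14
  [4] ..#.. => #  t=0,i=1
  [3] ...## => #  t=2,i=15
  [2] ...#. => #  t=0,i=0
  [1] ....# => .  t=0,i=8
  [0] ..... => #  t=0,i=4
  bits 00111010110001100001101010111101 = 986061501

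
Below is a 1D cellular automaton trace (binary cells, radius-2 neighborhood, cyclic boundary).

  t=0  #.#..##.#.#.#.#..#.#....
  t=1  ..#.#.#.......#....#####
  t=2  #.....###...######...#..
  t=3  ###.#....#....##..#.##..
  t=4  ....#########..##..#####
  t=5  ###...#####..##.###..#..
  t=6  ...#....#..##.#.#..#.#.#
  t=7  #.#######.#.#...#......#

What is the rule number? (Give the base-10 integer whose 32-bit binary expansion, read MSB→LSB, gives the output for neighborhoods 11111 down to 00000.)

2212051222

  #####|#  b31=1 t=1,i=21
  ####.|.  b30=0 t=1,i=22
  ###.#|.  b29=0 t=3,i=2
  ###..|.  b28=0 t=1,i=23
  ##.##|.  b27=0 t=5,i=15
  ##.#.|.  b26=0 t=0,i=7
  ##..#|#  b25=1 t=1,i=0
  ##...|#  b24=1 t=2,i=9
  #.###|#  b23=1 t=5,i=16
  #.##.|#  b22=1 t=3,i=20
  #.#.#|.  b21=0 t=0,i=8
  #.#..|#  b20=1 t=0,i=2
  #..##|#  b19=1 t=0,i=4
  #..#.|.  b18=0 t=0,i=16
  #...#|.  b17=0 t=2,i=10
  #....|#  b16=1 t=0,i=21
  .####|.  b15=0 t=1,i=20
  .###.|.  b14=0 t=2,i=7
  .##.#|#  b13=1 t=0,i=6
  .##..|#  b12=1 t=3,i=15
  .#.##|#  b11=1 t=3,i=19
  .#.#.|.  b10=0 t=0,i=1
  .#..#|.  b9=0 t=0,i=3
  .#...|#  b8=1 t=0,i=20
  ..###|.  b7=0 t=1,i=19
  ..##.|.  b6=0 t=0,i=5
  ..#.#|.  b5=0 t=0,i=0
  ..#..|#  b4=1 t=1,i=14
  ...##|.  b3=0 t=1,i=18
  ...#.|#  b2=1 t=0,i=23
  ....#|#  b1=1 t=0,i=22
  .....|.  b0=0 t=1,i=9
  bits 10000011110110010011100100010110 = 2212051222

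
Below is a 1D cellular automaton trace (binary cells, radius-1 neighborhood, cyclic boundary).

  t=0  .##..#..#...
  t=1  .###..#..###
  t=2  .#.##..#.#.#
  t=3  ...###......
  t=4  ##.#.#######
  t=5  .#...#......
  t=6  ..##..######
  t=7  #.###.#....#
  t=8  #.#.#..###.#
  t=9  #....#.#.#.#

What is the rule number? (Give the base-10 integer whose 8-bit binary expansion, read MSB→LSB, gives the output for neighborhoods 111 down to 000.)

89

  [7] ### => .  t=1,i=2
  [6] ##. => #  t=0,i=2
  [5] #.# => .  t=1,i=0
  [4] #.. => #  t=0,i=3
  [3] .## => #  t=0,i=1
  [2] .#. => .  t=0,i=5
  [1] ..# => .  t=0,i=0
  [0] ... => #  t=0,i=10
  bits 01011001 = 89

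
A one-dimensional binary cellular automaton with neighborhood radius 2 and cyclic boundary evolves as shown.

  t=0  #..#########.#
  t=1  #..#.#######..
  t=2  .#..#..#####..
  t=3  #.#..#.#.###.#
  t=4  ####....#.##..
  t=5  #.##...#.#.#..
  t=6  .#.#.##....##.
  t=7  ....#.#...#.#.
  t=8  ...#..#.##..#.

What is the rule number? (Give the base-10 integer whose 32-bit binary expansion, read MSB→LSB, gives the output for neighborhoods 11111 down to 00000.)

4094851724

  [31] ##### => #  t=0,i=5
  [30] ####. => #  t=0,i=10
  [29] ###.# => #  t=0,i=11
  [28] ###.. => #  t=1,i=11
  [27] ##.## => .  t=0,i=12
  [26] ##.#. => #  t=3,i=1
  [25] ##..# => .  t=0,i=1
  [24] ##... => .  t=2,i=12
  [23] #.### => .  t=1,i=5
  [22] #.##. => .  t=0,i=13
  [21] #.#.# => .  t=3,i=7
  [20] #.#.. => #  t=3,i=2
  [19] #..## => .  t=0,i=2
  [18] #..#. => .  t=1,i=2
  [17] #...# => #  t=2,i=13
  [16] #.... => .  t=4,i=5
  [15] .#### => .  t=0,i=4
  [14] .###. => #  t=3,i=10
  [13] .##.# => #  t=3,i=0
  [12] .##.. => #  t=0,i=0
  [11] .#.## => #  t=1,i=4
  [10] .#.#. => .  t=3,i=6
  [9] .#..# => #  t=1,i=1
  [8] .#... => .  t=7,i=7
  [7] ..### => #  t=0,i=3
  [6] ..##. => .  t=6,i=11
  [5] ..#.# => .  t=1,i=3
  [4] ..#.. => .  t=1,i=0
  [3] ...## => #  t=6,i=10
  [2] ...#. => #  t=2,i=0
  [1] ....# => .  t=4,i=6
  [0] ..... => .  t=7,i=1
  bits 11110100000100100111101010001100 = 4094851724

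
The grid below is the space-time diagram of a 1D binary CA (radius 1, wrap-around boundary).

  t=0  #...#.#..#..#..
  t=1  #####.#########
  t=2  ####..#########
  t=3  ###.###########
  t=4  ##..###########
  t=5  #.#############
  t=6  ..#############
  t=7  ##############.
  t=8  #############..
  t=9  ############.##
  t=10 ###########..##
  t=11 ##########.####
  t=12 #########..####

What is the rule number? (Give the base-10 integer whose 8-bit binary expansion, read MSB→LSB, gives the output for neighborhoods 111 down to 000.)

  nb ###: next=#  (t=1,i=0, bit7=1)
  nb ##.: next=.  (t=1,i=4, bit6=0)
  nb #.#: next=.  (t=0,i=5, bit5=0)
  nb #..: next=#  (t=0,i=1, bit4=1)
  nb .##: next=#  (t=1,i=6, bit3=1)
  nb .#.: next=#  (t=0,i=0, bit2=1)
  nb ..#: next=#  (t=0,i=3, bit1=1)
  nb ...: next=#  (t=0,i=2, bit0=1)
  bits 10011111 = 159

159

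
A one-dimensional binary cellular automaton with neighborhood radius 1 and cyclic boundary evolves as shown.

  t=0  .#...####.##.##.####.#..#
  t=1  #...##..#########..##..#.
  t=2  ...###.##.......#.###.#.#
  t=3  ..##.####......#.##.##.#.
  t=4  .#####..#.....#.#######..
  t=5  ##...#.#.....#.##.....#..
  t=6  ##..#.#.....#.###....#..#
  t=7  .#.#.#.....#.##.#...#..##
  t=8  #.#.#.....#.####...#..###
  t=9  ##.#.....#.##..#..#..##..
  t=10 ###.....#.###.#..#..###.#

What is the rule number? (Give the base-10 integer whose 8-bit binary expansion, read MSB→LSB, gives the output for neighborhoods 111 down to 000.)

  [7] ### => .  t=0,i=6
  [6] ##. => #  t=0,i=8
  [5] #.# => #  t=0,i=0
  [4] #.. => .  t=0,i=2
  [3] .## => #  t=0,i=5
  [2] .#. => .  t=0,i=1
  [1] ..# => #  t=0,i=4
  [0] ... => .  t=0,i=3
  bits 01101010 = 106

106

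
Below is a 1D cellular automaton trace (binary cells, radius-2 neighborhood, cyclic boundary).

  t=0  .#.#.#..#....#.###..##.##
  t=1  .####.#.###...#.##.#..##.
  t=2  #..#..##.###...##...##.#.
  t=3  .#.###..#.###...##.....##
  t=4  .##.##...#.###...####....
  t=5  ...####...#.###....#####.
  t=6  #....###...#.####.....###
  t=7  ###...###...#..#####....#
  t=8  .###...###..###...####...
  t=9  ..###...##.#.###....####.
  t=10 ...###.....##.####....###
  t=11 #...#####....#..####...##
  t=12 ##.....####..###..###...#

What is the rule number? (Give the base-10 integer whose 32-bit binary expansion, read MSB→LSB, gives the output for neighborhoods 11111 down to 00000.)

1500077841

  nb #####: next=.  (t=5,i=21, bit31=0)
  nb ####.: next=#  (t=1,i=3, bit30=1)
  nb ###.#: next=.  (t=1,i=4, bit29=0)
  nb ###..: next=#  (t=0,i=17, bit28=1)
  nb ##.##: next=#  (t=0,i=22, bit27=1)
  nb ##.#.: next=.  (t=0,i=0, bit26=0)
  nb ##..#: next=.  (t=0,i=18, bit25=0)
  nb ##...: next=#  (t=1,i=11, bit24=1)
  nb #.###: next=.  (t=0,i=15, bit23=0)
  nb #.##.: next=#  (t=0,i=23, bit22=1)
  nb #.#.#: next=#  (t=0,i=1, bit21=1)
  nb #.#..: next=.  (t=0,i=5, bit20=0)
  nb #..##: next=#  (t=0,i=19, bit19=1)
  nb #..#.: next=.  (t=0,i=7, bit18=0)
  nb #...#: next=.  (t=1,i=12, bit17=0)
  nb #....: next=#  (t=0,i=10, bit16=1)
  nb .####: next=.  (t=1,i=2, bit15=0)
  nb .###.: next=#  (t=0,i=16, bit14=1)
  nb .##.#: next=.  (t=0,i=21, bit13=0)
  nb .##..: next=#  (t=1,i=23, bit12=1)
  nb .#.##: next=#  (t=0,i=14, bit11=1)
  nb .#.#.: next=#  (t=0,i=2, bit10=1)
  nb .#..#: next=#  (t=0,i=6, bit9=1)
  nb .#...: next=#  (t=0,i=9, bit8=1)
  nb ..###: next=.  (t=1,i=1, bit7=0)
  nb ..##.: next=.  (t=0,i=20, bit6=0)
  nb ..#.#: next=.  (t=0,i=13, bit5=0)
  nb ..#..: next=#  (t=0,i=8, bit4=1)
  nb ...##: next=.  (t=2,i=14, bit3=0)
  nb ...#.: next=.  (t=0,i=12, bit2=0)
  nb ....#: next=.  (t=0,i=11, bit1=0)
  nb .....: next=#  (t=3,i=20, bit0=1)
  bits 01011001011010010101111100010001 = 1500077841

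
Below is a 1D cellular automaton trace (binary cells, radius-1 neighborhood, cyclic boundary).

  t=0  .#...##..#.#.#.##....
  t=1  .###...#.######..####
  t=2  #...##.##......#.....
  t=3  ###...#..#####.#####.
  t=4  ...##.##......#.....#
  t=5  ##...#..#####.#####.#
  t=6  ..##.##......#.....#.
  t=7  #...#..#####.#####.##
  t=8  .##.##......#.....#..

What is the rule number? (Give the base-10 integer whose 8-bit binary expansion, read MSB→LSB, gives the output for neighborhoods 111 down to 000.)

  ### -> .   bit 7 = 0  t=1,i=2
  ##. -> .   bit 6 = 0  t=0,i=6
  #.# -> #   bit 5 = 1  t=0,i=10
  #.. -> #   bit 4 = 1  t=0,i=2
  .## -> .   bit 3 = 0  t=0,i=5
  .#. -> #   bit 2 = 1  t=0,i=1
  ..# -> .   bit 1 = 0  t=0,i=0
  ... -> #   bit 0 = 1  t=0,i=3
  bits 00110101 = 53

53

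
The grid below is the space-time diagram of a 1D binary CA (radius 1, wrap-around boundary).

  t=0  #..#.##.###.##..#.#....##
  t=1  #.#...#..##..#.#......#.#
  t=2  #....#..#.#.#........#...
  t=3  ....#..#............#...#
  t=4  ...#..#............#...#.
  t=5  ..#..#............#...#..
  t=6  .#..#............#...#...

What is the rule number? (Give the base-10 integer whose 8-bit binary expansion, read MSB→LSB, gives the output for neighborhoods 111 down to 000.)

  ### -> #   bit 7 = 1  t=0,i=9
  ##. -> #   bit 6 = 1  t=0,i=0
  #.# -> .   bit 5 = 0  t=0,i=4
  #.. -> .   bit 4 = 0  t=0,i=1
  .## -> .   bit 3 = 0  t=0,i=5
  .#. -> .   bit 2 = 0  t=0,i=3
  ..# -> #   bit 1 = 1  t=0,i=2
  ... -> .   bit 0 = 0  t=0,i=20
  bits 11000010 = 194

194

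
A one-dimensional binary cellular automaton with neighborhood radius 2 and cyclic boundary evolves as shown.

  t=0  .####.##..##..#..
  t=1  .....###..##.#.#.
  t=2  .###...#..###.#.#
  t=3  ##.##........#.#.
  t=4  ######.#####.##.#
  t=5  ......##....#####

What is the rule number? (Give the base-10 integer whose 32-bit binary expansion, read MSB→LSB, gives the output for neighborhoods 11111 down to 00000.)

499400035

  nb #####: next=.  (t=4,i=1, bit31=0)
  nb ####.: next=.  (t=0,i=3, bit30=0)
  nb ###.#: next=.  (t=0,i=4, bit29=0)
  nb ###..: next=#  (t=1,i=7, bit28=1)
  nb ##.##: next=#  (t=0,i=5, bit27=1)
  nb ##.#.: next=#  (t=1,i=12, bit26=1)
  nb ##..#: next=.  (t=0,i=8, bit25=0)
  nb ##...: next=#  (t=2,i=4, bit24=1)
  nb #.###: next=#  (t=2,i=1, bit23=1)
  nb #.##.: next=#  (t=0,i=6, bit22=1)
  nb #.#.#: next=.  (t=1,i=13, bit21=0)
  nb #.#..: next=.  (t=1,i=15, bit20=0)
  nb #..##: next=.  (t=0,i=9, bit19=0)
  nb #..#.: next=#  (t=0,i=13, bit18=1)
  nb #...#: next=.  (t=0,i=16, bit17=0)
  nb #....: next=.  (t=1,i=0, bit16=0)
  nb .####: next=.  (t=0,i=2, bit15=0)
  nb .###.: next=.  (t=1,i=6, bit14=0)
  nb .##.#: next=#  (t=1,i=11, bit13=1)
  nb .##..: next=#  (t=0,i=7, bit12=1)
  nb .#.##: next=#  (t=2,i=0, bit11=1)
  nb .#.#.: next=#  (t=1,i=14, bit10=1)
  nb .#..#: next=.  (t=2,i=8, bit9=0)
  nb .#...: next=#  (t=0,i=15, bit8=1)
  nb ..###: next=.  (t=0,i=1, bit7=0)
  nb ..##.: next=#  (t=0,i=10, bit6=1)
  nb ..#.#: next=#  (t=3,i=13, bit5=1)
  nb ..#..: next=.  (t=0,i=14, bit4=0)
  nb ...##: next=.  (t=0,i=0, bit3=0)
  nb ...#.: next=.  (t=2,i=6, bit2=0)
  nb ....#: next=#  (t=1,i=3, bit1=1)
  nb .....: next=#  (t=1,i=1, bit0=1)
  bits 00011101110001000011110101100011 = 499400035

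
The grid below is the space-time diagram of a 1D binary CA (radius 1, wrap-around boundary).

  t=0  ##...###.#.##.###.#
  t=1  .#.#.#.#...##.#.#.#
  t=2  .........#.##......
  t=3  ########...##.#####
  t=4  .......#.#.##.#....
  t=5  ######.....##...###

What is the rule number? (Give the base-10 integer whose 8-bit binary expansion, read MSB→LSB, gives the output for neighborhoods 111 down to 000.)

  ### -> .   bit 7 = 0  t=0,i=0
  ##. -> #   bit 6 = 1  t=0,i=1
  #.# -> .   bit 5 = 0  t=0,i=8
  #.. -> .   bit 4 = 0  t=0,i=2
  .## -> #   bit 3 = 1  t=0,i=5
  .#. -> .   bit 2 = 0  t=0,i=9
  ..# -> .   bit 1 = 0  t=0,i=4
  ... -> #   bit 0 = 1  t=0,i=3
  bits 01001001 = 73

73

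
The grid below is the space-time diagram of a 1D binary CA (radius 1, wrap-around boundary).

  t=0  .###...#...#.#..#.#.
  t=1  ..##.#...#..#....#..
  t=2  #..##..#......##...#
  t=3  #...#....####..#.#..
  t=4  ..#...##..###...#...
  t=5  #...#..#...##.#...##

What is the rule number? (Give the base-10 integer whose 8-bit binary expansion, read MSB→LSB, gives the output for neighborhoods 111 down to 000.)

225

  ### -> #   bit 7 = 1  t=0,i=2
  ##. -> #   bit 6 = 1  t=0,i=3
  #.# -> #   bit 5 = 1  t=0,i=12
  #.. -> .   bit 4 = 0  t=0,i=4
  .## -> .   bit 3 = 0  t=0,i=1
  .#. -> .   bit 2 = 0  t=0,i=7
  ..# -> .   bit 1 = 0  t=0,i=0
  ... -> #   bit 0 = 1  t=0,i=5
  bits 11100001 = 225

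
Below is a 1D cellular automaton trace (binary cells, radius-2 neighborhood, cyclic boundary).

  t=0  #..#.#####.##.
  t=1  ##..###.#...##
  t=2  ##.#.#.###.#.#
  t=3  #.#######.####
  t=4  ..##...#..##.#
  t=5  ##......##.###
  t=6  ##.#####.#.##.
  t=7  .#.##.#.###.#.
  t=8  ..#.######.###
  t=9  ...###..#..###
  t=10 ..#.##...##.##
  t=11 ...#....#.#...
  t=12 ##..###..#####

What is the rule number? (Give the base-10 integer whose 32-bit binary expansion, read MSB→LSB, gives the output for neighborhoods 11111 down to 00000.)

1421471499

  #####|.  b31=0 t=0,i=7
  ####.|#  b30=1 t=0,i=8
  ###.#|.  b29=0 t=0,i=9
  ###..|#  b28=1 t=1,i=1
  ##.##|.  b27=0 t=0,i=10
  ##.#.|#  b26=1 t=0,i=13
  ##..#|.  b25=0 t=1,i=2
  ##...|.  b24=0 t=4,i=4
  #.###|#  b23=1 t=0,i=5
  #.##.|.  b22=0 t=0,i=11
  #.#.#|#  b21=1 t=2,i=3
  #.#..|#  b20=1 t=0,i=0
  #..##|#  b19=1 t=1,i=3
  #..#.|.  b18=0 t=0,i=2
  #...#|.  b17=0 t=1,i=10
  #....|#  b16=1 t=5,i=3
  .####|#  b15=1 t=0,i=6
  .###.|#  b14=1 t=1,i=5
  .##.#|#  b13=1 t=0,i=12
  .##..|.  b12=0 t=4,i=3
  .#.##|#  b11=1 t=0,i=4
  .#.#.|#  b10=1 t=2,i=4
  .#..#|#  b9=1 t=0,i=1
  .#...|#  b8=1 t=1,i=9
  ..###|.  b7=0 t=1,i=4
  ..##.|.  b6=0 t=4,i=2
  ..#.#|.  b5=0 t=0,i=3
  ..#..|.  b4=0 t=4,i=7
  ...##|#  b3=1 t=1,i=11
  ...#.|.  b2=0 t=4,i=6
  ....#|#  b1=1 t=5,i=6
  .....|#  b0=1 t=5,i=4
  bits 01010100101110011110111100001011 = 1421471499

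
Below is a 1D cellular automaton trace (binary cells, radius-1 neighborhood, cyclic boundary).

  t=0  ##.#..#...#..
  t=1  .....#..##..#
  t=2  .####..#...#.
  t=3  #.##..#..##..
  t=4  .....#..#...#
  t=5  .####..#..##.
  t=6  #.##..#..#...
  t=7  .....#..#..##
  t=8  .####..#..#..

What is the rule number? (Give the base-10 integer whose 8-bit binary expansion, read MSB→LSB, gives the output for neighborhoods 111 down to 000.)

131

  [7] ### => #  t=2,i=2
  [6] ##. => .  t=0,i=1
  [5] #.# => .  t=0,i=2
  [4] #.. => .  t=0,i=4
  [3] .## => .  t=0,i=0
  [2] .#. => .  t=0,i=3
  [1] ..# => #  t=0,i=5
  [0] ... => #  t=0,i=8
  bits 10000011 = 131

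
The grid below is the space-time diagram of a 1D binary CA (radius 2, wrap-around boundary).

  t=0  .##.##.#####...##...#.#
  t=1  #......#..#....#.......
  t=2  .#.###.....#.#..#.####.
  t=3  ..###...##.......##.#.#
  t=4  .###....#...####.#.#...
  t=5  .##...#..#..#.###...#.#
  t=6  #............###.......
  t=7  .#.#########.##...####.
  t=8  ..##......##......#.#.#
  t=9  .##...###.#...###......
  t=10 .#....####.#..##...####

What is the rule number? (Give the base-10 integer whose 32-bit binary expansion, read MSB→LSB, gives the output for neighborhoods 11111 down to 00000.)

1720207811

  nb #####: next=.  (t=0,i=9, bit31=0)
  nb ####.: next=#  (t=0,i=10, bit30=1)
  nb ###.#: next=#  (t=4,i=15, bit29=1)
  nb ###..: next=.  (t=0,i=11, bit28=0)
  nb ##.##: next=.  (t=0,i=3, bit27=0)
  nb ##.#.: next=#  (t=3,i=19, bit26=1)
  nb ##..#: next=#  (t=2,i=22, bit25=1)
  nb ##...: next=.  (t=0,i=12, bit24=0)
  nb #.###: next=#  (t=0,i=7, bit23=1)
  nb #.##.: next=.  (t=0,i=1, bit22=0)
  nb #.#.#: next=.  (t=0,i=22, bit21=0)
  nb #.#..: next=.  (t=2,i=13, bit20=0)
  nb #..##: next=#  (t=3,i=1, bit19=1)
  nb #..#.: next=.  (t=1,i=9, bit18=0)
  nb #...#: next=.  (t=0,i=13, bit17=0)
  nb #....: next=.  (t=1,i=2, bit16=0)
  nb .####: next=.  (t=0,i=8, bit15=0)
  nb .###.: next=#  (t=2,i=4, bit14=1)
  nb .##.#: next=.  (t=0,i=2, bit13=0)
  nb .##..: next=.  (t=0,i=16, bit12=0)
  nb .#.##: next=#  (t=0,i=0, bit11=1)
  nb .#.#.: next=.  (t=0,i=21, bit10=0)
  nb .#..#: next=.  (t=1,i=8, bit9=0)
  nb .#...: next=#  (t=1,i=1, bit8=1)
  nb ..###: next=#  (t=3,i=2, bit7=1)
  nb ..##.: next=#  (t=0,i=15, bit6=1)
  nb ..#.#: next=.  (t=0,i=20, bit5=0)
  nb ..#..: next=.  (t=1,i=0, bit4=0)
  nb ...##: next=.  (t=0,i=14, bit3=0)
  nb ...#.: next=.  (t=0,i=19, bit2=0)
  nb ....#: next=#  (t=1,i=5, bit1=1)
  nb .....: next=#  (t=1,i=3, bit0=1)
  bits 01100110100010000100100111000011 = 1720207811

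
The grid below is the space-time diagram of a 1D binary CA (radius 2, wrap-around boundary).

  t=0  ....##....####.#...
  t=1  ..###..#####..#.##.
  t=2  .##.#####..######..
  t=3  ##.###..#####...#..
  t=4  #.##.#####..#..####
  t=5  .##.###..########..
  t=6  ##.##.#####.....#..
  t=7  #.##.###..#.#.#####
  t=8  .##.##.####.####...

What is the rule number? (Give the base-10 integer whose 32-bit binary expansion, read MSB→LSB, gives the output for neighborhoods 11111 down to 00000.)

518884350

  ##### -> .   bit 31 = 0  t=1,i=9
  ####. -> .   bit 30 = 0  t=0,i=12
  ###.# -> .   bit 29 = 0  t=0,i=13
  ###.. -> #   bit 28 = 1  t=1,i=4
  ##.## -> #   bit 27 = 1  t=2,i=3
  ##.#. -> #   bit 26 = 1  t=0,i=14
  ##..# -> #   bit 25 = 1  t=1,i=5
  ##... -> .   bit 24 = 0  t=0,i=6
  #.### -> #   bit 23 = 1  t=2,i=4
  #.##. -> #   bit 22 = 1  t=1,i=16
  #.#.# -> #   bit 21 = 1  t=7,i=12
  #.#.. -> .   bit 20 = 0  t=0,i=15
  #..## -> #   bit 19 = 1  t=1,i=6
  #..#. -> #   bit 18 = 1  t=1,i=13
  #...# -> .   bit 17 = 0  t=1,i=0
  #.... -> #   bit 16 = 1  t=0,i=7
  .#### -> #   bit 15 = 1  t=0,i=11
  .###. -> .   bit 14 = 0  t=1,i=3
  .##.# -> .   bit 13 = 0  t=2,i=2
  .##.. -> .   bit 12 = 0  t=0,i=5
  .#.## -> #   bit 11 = 1  t=1,i=15
  .#.#. -> .   bit 10 = 0  t=7,i=11
  .#..# -> #   bit 9 = 1  t=3,i=17
  .#... -> #   bit 8 = 1  t=0,i=16
  ..### -> #   bit 7 = 1  t=0,i=10
  ..##. -> #   bit 6 = 1  t=0,i=4
  ..#.# -> #   bit 5 = 1  t=1,i=14
  ..#.. -> #   bit 4 = 1  t=3,i=16
  ...## -> #   bit 3 = 1  t=0,i=3
  ...#. -> #   bit 2 = 1  t=3,i=15
  ....# -> #   bit 1 = 1  t=0,i=2
  ..... -> .   bit 0 = 0  t=0,i=0
  bits 00011110111011011000101111111110 = 518884350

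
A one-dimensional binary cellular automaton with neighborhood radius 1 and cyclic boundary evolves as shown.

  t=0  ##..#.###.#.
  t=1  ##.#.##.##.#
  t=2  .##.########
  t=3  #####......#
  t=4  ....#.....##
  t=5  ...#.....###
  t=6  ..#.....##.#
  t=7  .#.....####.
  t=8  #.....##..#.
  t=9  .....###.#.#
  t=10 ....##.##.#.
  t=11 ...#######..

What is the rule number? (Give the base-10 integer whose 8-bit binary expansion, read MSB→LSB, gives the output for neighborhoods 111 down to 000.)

106

  ###|.  b7=0 t=0,i=7
  ##.|#  b6=1 t=0,i=1
  #.#|#  b5=1 t=0,i=5
  #..|.  b4=0 t=0,i=2
  .##|#  b3=1 t=0,i=0
  .#.|.  b2=0 t=0,i=4
  ..#|#  b1=1 t=0,i=3
  ...|.  b0=0 t=3,i=6
  bits 01101010 = 106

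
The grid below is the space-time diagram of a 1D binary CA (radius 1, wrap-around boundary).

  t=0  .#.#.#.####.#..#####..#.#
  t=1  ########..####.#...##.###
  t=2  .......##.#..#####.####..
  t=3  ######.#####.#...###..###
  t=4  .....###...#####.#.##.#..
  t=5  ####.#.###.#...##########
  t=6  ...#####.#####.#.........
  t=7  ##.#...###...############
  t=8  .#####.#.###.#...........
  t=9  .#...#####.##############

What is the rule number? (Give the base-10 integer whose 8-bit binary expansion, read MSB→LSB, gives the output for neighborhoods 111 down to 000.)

125

  [7] ### => .  t=0,i=8
  [6] ##. => #  t=0,i=10
  [5] #.# => #  t=0,i=0
  [4] #.. => #  t=0,i=13
  [3] .## => #  t=0,i=7
  [2] .#. => #  t=0,i=1
  [1] ..# => .  t=0,i=14
  [0] ... => #  t=1,i=17
  bits 01111101 = 125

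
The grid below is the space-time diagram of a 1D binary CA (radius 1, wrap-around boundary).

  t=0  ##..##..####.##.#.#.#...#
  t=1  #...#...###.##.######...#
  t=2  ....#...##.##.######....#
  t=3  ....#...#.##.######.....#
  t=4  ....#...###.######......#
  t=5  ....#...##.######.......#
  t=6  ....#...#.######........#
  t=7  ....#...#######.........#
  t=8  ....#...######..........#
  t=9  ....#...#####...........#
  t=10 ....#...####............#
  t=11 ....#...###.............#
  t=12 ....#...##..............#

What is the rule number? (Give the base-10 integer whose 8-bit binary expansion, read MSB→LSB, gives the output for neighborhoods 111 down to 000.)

  ### -> #   bit 7 = 1  t=0,i=0
  ##. -> .   bit 6 = 0  t=0,i=1
  #.# -> #   bit 5 = 1  t=0,i=12
  #.. -> .   bit 4 = 0  t=0,i=2
  .## -> #   bit 3 = 1  t=0,i=4
  .#. -> #   bit 2 = 1  t=0,i=16
  ..# -> .   bit 1 = 0  t=0,i=3
  ... -> .   bit 0 = 0  t=0,i=22
  bits 10101100 = 172

172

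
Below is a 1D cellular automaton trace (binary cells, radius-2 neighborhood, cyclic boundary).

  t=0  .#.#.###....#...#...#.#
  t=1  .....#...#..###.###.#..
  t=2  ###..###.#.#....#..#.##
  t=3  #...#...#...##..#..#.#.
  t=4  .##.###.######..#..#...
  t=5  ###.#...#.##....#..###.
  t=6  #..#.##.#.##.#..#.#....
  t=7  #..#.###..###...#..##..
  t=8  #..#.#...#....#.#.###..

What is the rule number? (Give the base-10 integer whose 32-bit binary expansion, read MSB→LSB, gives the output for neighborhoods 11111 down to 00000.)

2227908985

  #####|#  b31=1 t=2,i=0
  ####.|.  b30=0 t=2,i=1
  ###.#|.  b29=0 t=1,i=14
  ###..|.  b28=0 t=0,i=7
  ##.##|.  b27=0 t=1,i=15
  ##.#.|#  b26=1 t=1,i=19
  ##..#|.  b25=0 t=2,i=3
  ##...|.  b24=0 t=0,i=8
  #.###|#  b23=1 t=0,i=5
  #.##.|#  b22=1 t=5,i=10
  #.#.#|.  b21=0 t=0,i=1
  #.#..|.  b20=0 t=1,i=20
  #..##|#  b19=1 t=1,i=11
  #..#.|.  b18=0 t=2,i=18
  #...#|#  b17=1 t=0,i=14
  #....|#  b16=1 t=0,i=9
  .####|.  b15=0 t=2,i=22
  .###.|.  b14=0 t=0,i=6
  .##.#|#  b13=1 t=4,i=2
  .##..|#  b12=1 t=3,i=13
  .#.##|.  b11=0 t=0,i=4
  .#.#.|.  b10=0 t=0,i=0
  .#..#|.  b9=0 t=1,i=10
  .#...|#  b8=1 t=0,i=13
  ..###|.  b7=0 t=1,i=12
  ..##.|#  b6=1 t=3,i=12
  ..#.#|#  b5=1 t=0,i=20
  ..#..|#  b4=1 t=0,i=12
  ...##|#  b3=1 t=3,i=11
  ...#.|.  b2=0 t=0,i=11
  ....#|.  b1=0 t=0,i=10
  .....|#  b0=1 t=1,i=0
  bits 10000100110010110011000101111001 = 2227908985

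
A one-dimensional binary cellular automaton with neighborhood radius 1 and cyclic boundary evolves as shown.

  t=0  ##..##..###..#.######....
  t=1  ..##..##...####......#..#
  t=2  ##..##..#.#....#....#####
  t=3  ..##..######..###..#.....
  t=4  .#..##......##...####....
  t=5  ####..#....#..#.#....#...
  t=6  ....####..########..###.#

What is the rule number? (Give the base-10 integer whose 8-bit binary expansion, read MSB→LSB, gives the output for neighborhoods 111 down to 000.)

  [7] ### => .  t=0,i=9
  [6] ##. => .  t=0,i=1
  [5] #.# => #  t=0,i=14
  [4] #.. => #  t=0,i=2
  [3] .## => .  t=0,i=0
  [2] .#. => #  t=0,i=13
  [1] ..# => #  t=0,i=3
  [0] ... => .  t=0,i=22
  bits 00110110 = 54

54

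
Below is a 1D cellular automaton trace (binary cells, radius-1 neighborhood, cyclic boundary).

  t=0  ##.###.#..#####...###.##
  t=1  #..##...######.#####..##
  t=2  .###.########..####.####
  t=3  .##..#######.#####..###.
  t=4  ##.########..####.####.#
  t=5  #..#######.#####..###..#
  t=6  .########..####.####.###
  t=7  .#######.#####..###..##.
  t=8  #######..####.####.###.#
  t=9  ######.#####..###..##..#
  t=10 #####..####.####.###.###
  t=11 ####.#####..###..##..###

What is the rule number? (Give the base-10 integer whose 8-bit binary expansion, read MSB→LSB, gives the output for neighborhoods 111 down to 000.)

  ###|#  b7=1 t=0,i=0
  ##.|.  b6=0 t=0,i=1
  #.#|.  b5=0 t=0,i=2
  #..|#  b4=1 t=0,i=8
  .##|#  b3=1 t=0,i=3
  .#.|.  b2=0 t=0,i=7
  ..#|#  b1=1 t=0,i=9
  ...|#  b0=1 t=0,i=16
  bits 10011011 = 155

155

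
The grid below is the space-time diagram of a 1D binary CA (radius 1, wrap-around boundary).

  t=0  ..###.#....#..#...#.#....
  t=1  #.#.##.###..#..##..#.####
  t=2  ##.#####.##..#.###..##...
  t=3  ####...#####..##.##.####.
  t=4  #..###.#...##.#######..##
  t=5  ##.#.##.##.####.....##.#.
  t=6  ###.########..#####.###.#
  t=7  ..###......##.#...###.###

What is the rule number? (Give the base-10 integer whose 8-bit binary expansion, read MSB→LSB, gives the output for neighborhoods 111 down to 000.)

  [7] ### => .  t=0,i=3
  [6] ##. => #  t=0,i=4
  [5] #.# => #  t=0,i=5
  [4] #.. => #  t=0,i=7
  [3] .## => #  t=0,i=2
  [2] .#. => .  t=0,i=6
  [1] ..# => .  t=0,i=1
  [0] ... => #  t=0,i=0
  bits 01111001 = 121

121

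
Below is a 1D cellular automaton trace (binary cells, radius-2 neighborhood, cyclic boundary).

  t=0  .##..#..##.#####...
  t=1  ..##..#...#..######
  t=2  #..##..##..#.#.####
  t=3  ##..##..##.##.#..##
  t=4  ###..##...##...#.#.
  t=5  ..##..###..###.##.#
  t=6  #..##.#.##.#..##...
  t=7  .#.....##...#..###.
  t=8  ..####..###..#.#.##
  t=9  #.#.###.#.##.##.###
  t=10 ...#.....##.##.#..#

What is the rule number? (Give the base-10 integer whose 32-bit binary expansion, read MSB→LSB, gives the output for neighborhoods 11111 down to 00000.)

3678609315

  nb #####: next=#  (t=0,i=13, bit31=1)
  nb ####.: next=#  (t=0,i=14, bit30=1)
  nb ###.#: next=.  (t=5,i=13, bit29=0)
  nb ###..: next=#  (t=0,i=15, bit28=1)
  nb ##.##: next=#  (t=0,i=10, bit27=1)
  nb ##.#.: next=.  (t=3,i=13, bit26=0)
  nb ##..#: next=#  (t=0,i=3, bit25=1)
  nb ##...: next=#  (t=0,i=16, bit24=1)
  nb #.###: next=.  (t=0,i=11, bit23=0)
  nb #.##.: next=#  (t=3,i=11, bit22=1)
  nb #.#.#: next=.  (t=2,i=13, bit21=0)
  nb #.#..: next=.  (t=3,i=14, bit20=0)
  nb #..##: next=.  (t=0,i=7, bit19=0)
  nb #..#.: next=.  (t=0,i=4, bit18=0)
  nb #...#: next=#  (t=1,i=8, bit17=1)
  nb #....: next=#  (t=0,i=17, bit16=1)
  nb .####: next=.  (t=0,i=12, bit15=0)
  nb .###.: next=.  (t=4,i=1, bit14=0)
  nb .##.#: next=.  (t=0,i=9, bit13=0)
  nb .##..: next=#  (t=0,i=2, bit12=1)
  nb .#.##: next=#  (t=2,i=14, bit11=1)
  nb .#.#.: next=#  (t=2,i=12, bit10=1)
  nb .#..#: next=#  (t=0,i=6, bit9=1)
  nb .#...: next=#  (t=1,i=7, bit8=1)
  nb ..###: next=#  (t=1,i=13, bit7=1)
  nb ..##.: next=.  (t=0,i=1, bit6=0)
  nb ..#.#: next=#  (t=2,i=11, bit5=1)
  nb ..#..: next=.  (t=0,i=5, bit4=0)
  nb ...##: next=.  (t=0,i=0, bit3=0)
  nb ...#.: next=.  (t=1,i=9, bit2=0)
  nb ....#: next=#  (t=0,i=18, bit1=1)
  nb .....: next=#  (t=7,i=4, bit0=1)
  bits 11011011010000110001111110100011 = 3678609315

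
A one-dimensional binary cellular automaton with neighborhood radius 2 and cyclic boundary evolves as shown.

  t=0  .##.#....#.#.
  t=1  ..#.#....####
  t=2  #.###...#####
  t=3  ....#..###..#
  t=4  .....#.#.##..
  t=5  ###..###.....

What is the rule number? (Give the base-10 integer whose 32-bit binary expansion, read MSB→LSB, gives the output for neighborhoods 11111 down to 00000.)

1378920105

  #####|.  b31=0 t=2,i=10
  ####.|#  b30=1 t=1,i=11
  ###.#|.  b29=0 t=2,i=0
  ###..|#  b28=1 t=1,i=12
  ##.##|.  b27=0 t=2,i=1
  ##.#.|.  b26=0 t=0,i=3
  ##..#|#  b25=1 t=1,i=0
  ##...|.  b24=0 t=2,i=5
  #.###|.  b23=0 t=2,i=2
  #.##.|.  b22=0 t=4,i=9
  #.#.#|#  b21=1 t=4,i=7
  #.#..|#  b20=1 t=0,i=4
  #..##|.  b19=0 t=0,i=0
  #..#.|.  b18=0 t=1,i=1
  #...#|.  b17=0 t=2,i=6
  #....|.  b16=0 t=0,i=6
  .####|#  b15=1 t=1,i=10
  .###.|.  b14=0 t=2,i=3
  .##.#|#  b13=1 t=0,i=2
  .##..|.  b12=0 t=4,i=10
  .#.##|.  b11=0 t=4,i=8
  .#.#.|#  b10=1 t=0,i=10
  .#..#|#  b9=1 t=0,i=12
  .#...|.  b8=0 t=0,i=5
  ..###|#  b7=1 t=1,i=9
  ..##.|.  b6=0 t=0,i=1
  ..#.#|#  b5=1 t=0,i=9
  ..#..|.  b4=0 t=3,i=4
  ...##|#  b3=1 t=1,i=8
  ...#.|.  b2=0 t=0,i=8
  ....#|.  b1=0 t=0,i=7
  .....|#  b0=1 t=4,i=0
  bits 01010010001100001010011010101001 = 1378920105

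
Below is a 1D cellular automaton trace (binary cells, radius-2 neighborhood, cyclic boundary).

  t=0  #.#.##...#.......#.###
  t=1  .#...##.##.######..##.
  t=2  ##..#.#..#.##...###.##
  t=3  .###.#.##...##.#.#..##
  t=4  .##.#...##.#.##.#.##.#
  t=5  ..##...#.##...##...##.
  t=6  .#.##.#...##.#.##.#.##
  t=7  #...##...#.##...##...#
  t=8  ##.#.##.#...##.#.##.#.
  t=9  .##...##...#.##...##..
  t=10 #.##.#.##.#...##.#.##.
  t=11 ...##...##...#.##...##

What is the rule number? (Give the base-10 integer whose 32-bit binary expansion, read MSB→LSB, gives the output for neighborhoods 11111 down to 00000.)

395179551

  [31] ##### => .  t=1,i=13
  [30] ####. => .  t=0,i=21
  [29] ###.# => .  t=0,i=0
  [28] ###.. => #  t=1,i=16
  [27] ##.## => .  t=1,i=7
  [26] ##.#. => #  t=0,i=1
  [25] ##..# => #  t=1,i=17
  [24] ##... => #  t=0,i=6
  [23] #.### => #  t=0,i=19
  [22] #.##. => .  t=0,i=4
  [21] #.#.# => .  t=0,i=2
  [20] #.#.. => .  t=2,i=6
  [19] #..## => #  t=1,i=18
  [18] #..#. => #  t=1,i=0
  [17] #...# => .  t=0,i=7
  [16] #.... => #  t=0,i=11
  [15] .#### => #  t=0,i=20
  [14] .###. => #  t=2,i=17
  [13] .##.# => #  t=1,i=6
  [12] .##.. => #  t=0,i=5
  [11] .#.## => .  t=0,i=3
  [10] .#.#. => #  t=2,i=5
  [9] .#..# => #  t=2,i=7
  [8] .#... => .  t=0,i=10
  [7] ..### => .  t=2,i=16
  [6] ..##. => .  t=1,i=5
  [5] ..#.# => .  t=0,i=17
  [4] ..#.. => #  t=0,i=9
  [3] ...## => #  t=1,i=4
  [2] ...#. => #  t=0,i=8
  [1] ....# => #  t=0,i=15
  [0] ..... => #  t=0,i=12
  bits 00010111100011011111011000011111 = 395179551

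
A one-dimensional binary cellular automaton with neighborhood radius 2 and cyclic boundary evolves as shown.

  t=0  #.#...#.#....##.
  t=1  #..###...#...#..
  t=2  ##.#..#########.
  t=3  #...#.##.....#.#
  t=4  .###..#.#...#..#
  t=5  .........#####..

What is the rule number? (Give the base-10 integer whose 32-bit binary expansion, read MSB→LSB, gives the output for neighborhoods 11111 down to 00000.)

1231193044

  #####|.  b31=0 t=2,i=8
  ####.|#  b30=1 t=2,i=13
  ###.#|.  b29=0 t=2,i=14
  ###..|.  b28=0 t=1,i=5
  ##.##|#  b27=1 t=2,i=15
  ##.#.|.  b26=0 t=0,i=15
  ##..#|.  b25=0 t=4,i=4
  ##...|#  b24=1 t=1,i=6
  #.###|.  b23=0 t=4,i=1
  #.##.|#  b22=1 t=2,i=0
  #.#.#|#  b21=1 t=0,i=0
  #.#..|.  b20=0 t=0,i=2
  #..##|.  b19=0 t=1,i=2
  #..#.|.  b18=0 t=1,i=15
  #...#|#  b17=1 t=0,i=4
  #....|.  b16=0 t=0,i=10
  .####|#  b15=1 t=2,i=7
  .###.|.  b14=0 t=1,i=4
  .##.#|.  b13=0 t=0,i=14
  .##..|.  b12=0 t=3,i=0
  .#.##|.  b11=0 t=3,i=5
  .#.#.|.  b10=0 t=0,i=1
  .#..#|#  b9=1 t=1,i=1
  .#...|#  b8=1 t=0,i=3
  ..###|#  b7=1 t=1,i=3
  ..##.|#  b6=1 t=0,i=13
  ..#.#|.  b5=0 t=0,i=6
  ..#..|#  b4=1 t=1,i=0
  ...##|.  b3=0 t=0,i=12
  ...#.|#  b2=1 t=0,i=5
  ....#|.  b1=0 t=0,i=11
  .....|.  b0=0 t=3,i=10
  bits 01001001011000101000001111010100 = 1231193044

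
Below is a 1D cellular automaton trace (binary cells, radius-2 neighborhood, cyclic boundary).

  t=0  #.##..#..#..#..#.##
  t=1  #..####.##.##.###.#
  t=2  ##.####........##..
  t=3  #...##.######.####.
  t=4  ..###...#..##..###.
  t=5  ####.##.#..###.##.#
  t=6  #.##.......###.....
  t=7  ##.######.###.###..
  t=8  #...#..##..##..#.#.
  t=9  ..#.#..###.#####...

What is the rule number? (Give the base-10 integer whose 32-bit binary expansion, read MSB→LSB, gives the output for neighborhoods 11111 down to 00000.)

1661458681

  ##### -> .   bit 31 = 0  t=3,i=9
  ####. -> #   bit 30 = 1  t=1,i=5
  ###.# -> #   bit 29 = 1  t=0,i=0
  ###.. -> .   bit 28 = 0  t=2,i=6
  ##.## -> .   bit 27 = 0  t=0,i=1
  ##.#. -> .   bit 26 = 0  t=3,i=18
  ##..# -> #   bit 25 = 1  t=0,i=4
  ##... -> #   bit 24 = 1  t=2,i=7
  #.### -> .   bit 23 = 0  t=0,i=17
  #.##. -> .   bit 22 = 0  t=0,i=2
  #.#.# -> .   bit 21 = 0  t=8,i=17
  #.#.. -> .   bit 20 = 0  t=3,i=0
  #..## -> .   bit 19 = 0  t=1,i=2
  #..#. -> #   bit 18 = 1  t=0,i=5
  #...# -> #   bit 17 = 1  t=3,i=2
  #.... -> #   bit 16 = 1  t=2,i=8
  .#### -> #   bit 15 = 1  t=1,i=4
  .###. -> #   bit 14 = 1  t=0,i=18
  .##.# -> .   bit 13 = 0  t=1,i=9
  .##.. -> #   bit 12 = 1  t=0,i=3
  .#.## -> #   bit 11 = 1  t=0,i=16
  .#.#. -> .   bit 10 = 0  t=8,i=16
  .#..# -> .   bit 9 = 0  t=0,i=7
  .#... -> .   bit 8 = 0  t=3,i=1
  ..### -> #   bit 7 = 1  t=1,i=3
  ..##. -> #   bit 6 = 1  t=2,i=0
  ..#.# -> #   bit 5 = 1  t=0,i=15
  ..#.. -> #   bit 4 = 1  t=0,i=6
  ...## -> #   bit 3 = 1  t=2,i=14
  ...#. -> .   bit 2 = 0  t=4,i=7
  ....# -> .   bit 1 = 0  t=2,i=13
  ..... -> #   bit 0 = 1  t=2,i=9
  bits 01100011000001111101100011111001 = 1661458681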